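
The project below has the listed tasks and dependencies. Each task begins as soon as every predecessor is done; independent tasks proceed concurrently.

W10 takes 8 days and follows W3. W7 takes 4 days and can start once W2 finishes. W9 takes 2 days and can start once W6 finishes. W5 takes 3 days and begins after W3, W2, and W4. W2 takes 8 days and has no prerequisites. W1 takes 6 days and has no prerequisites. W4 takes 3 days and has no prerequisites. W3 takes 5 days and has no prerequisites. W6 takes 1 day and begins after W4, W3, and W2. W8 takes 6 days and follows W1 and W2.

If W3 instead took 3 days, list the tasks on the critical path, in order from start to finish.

The binding path is W2→W8 = 8+6 = 14; finish at 14 days.
W3 has 1 day of float (longest path through it is 13).
No other chain overtakes it, so the finish is 14 days.

W2, W8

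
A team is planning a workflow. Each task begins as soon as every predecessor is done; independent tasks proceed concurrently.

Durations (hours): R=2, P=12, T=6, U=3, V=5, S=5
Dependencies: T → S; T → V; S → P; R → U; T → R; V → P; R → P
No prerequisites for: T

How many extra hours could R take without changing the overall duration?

Critical path: T→S→P = 6+5+12 = 23, so the finish is 23 hours.
The longest chain containing R totals 20 hours.
Slack of R = 9 − 6 = 3 hours.

3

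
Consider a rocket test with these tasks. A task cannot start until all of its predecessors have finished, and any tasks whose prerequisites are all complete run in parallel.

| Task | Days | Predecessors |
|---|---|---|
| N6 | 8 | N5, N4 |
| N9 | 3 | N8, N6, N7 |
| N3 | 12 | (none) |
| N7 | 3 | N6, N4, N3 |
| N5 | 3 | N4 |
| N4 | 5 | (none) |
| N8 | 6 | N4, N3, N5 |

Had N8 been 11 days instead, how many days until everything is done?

26

Baseline: N4→N5→N6→N7→N9 = 5+3+8+3+3 = 22 → 22 days.
N8 is off the critical path — its longest chain is 21 days, giving 1 of slack.
New critical path: N3→N8→N9 = 12+11+3 = 26 ⇒ 26 days.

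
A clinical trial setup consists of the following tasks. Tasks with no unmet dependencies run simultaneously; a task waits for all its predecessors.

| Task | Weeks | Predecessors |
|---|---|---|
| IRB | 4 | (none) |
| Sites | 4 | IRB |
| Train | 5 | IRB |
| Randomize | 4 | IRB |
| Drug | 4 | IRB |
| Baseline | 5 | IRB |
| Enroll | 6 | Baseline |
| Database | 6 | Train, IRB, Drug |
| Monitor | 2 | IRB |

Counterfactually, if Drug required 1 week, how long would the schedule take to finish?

Baseline: IRB→Train→Database = 4+5+6 = 15 → 15 weeks.
The longest path through Drug is only 14 weeks, so Drug has float 1.
The critical path is still IRB→Train→Database; finish is now 15 weeks.

15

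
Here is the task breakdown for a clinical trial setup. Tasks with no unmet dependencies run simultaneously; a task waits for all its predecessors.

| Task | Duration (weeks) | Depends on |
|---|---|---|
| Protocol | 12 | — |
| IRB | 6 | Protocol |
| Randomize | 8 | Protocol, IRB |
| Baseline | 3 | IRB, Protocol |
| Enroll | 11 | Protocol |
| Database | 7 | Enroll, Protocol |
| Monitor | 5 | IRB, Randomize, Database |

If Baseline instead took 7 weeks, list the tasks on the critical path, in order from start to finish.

Baseline: Protocol→Enroll→Database→Monitor = 12+11+7+5 = 35 → 35 weeks.
Baseline has 14 weeks of float (longest path through it is 21).
No other chain overtakes it, so the finish is 35 weeks.

Protocol, Enroll, Database, Monitor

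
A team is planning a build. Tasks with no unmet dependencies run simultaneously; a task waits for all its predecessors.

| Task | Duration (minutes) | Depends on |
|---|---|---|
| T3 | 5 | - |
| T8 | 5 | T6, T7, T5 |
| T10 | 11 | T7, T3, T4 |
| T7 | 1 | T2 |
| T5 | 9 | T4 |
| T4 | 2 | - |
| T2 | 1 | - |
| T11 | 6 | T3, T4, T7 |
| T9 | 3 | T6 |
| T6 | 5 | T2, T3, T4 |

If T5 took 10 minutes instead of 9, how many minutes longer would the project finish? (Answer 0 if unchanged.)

Critical path before the change: T4→T5→T8 = 2+9+5 = 16 giving 16 minutes.
Since T5 is critical, the +1 change carries straight to that chain (now 17 minutes).
No other chain overtakes it, so the finish is 17 minutes.
Change in finish: 17 − 16 = +1 minutes.

1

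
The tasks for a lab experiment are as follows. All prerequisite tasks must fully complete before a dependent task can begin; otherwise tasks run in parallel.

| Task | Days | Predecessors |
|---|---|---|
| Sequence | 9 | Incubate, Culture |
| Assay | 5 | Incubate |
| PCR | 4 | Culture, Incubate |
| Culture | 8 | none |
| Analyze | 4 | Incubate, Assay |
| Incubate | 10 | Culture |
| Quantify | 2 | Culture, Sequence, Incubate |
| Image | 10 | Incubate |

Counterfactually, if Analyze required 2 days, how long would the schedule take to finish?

29

Actual critical path: Culture→Incubate→Sequence→Quantify = 8+10+9+2 = 29 ⇒ 29 days.
The longest path through Analyze is only 27 days, so Analyze has float 2.
The critical path is still Culture→Incubate→Sequence→Quantify; finish is now 29 days.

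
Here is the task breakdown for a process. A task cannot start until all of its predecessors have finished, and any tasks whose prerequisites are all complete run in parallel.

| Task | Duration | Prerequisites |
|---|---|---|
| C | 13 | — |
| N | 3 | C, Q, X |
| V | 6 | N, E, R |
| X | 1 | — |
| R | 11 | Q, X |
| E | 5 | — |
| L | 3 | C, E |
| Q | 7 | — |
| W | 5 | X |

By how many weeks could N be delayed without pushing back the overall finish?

2

Q→R→V = 7+11+6 = 24 sets the makespan at 24 weeks.
Longest path through N: 22 weeks (earliest finish 16, latest finish 18).
So N can slip 18 − 16 = 2 weeks.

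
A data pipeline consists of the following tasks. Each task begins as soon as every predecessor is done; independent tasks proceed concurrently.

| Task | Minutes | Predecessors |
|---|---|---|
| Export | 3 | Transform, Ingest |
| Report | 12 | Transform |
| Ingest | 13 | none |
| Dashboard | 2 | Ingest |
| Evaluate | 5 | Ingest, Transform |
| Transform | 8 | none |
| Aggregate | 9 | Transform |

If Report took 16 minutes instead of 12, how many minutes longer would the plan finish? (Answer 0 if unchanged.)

4

The binding path is Transform→Report = 8+12 = 20; finish at 20 minutes.
Since Report is critical, the +4 change carries straight to that chain (now 24 minutes).
No other chain overtakes it, so the finish is 24 minutes.
Change in finish: 24 − 20 = +4 minutes.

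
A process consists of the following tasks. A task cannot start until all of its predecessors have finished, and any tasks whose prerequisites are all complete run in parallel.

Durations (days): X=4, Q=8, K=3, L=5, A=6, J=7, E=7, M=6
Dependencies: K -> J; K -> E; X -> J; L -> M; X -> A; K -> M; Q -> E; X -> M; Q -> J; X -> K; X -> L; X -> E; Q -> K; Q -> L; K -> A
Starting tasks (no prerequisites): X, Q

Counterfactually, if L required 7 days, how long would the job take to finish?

The binding path is Q→L→M = 8+5+6 = 19; finish at 19 days.
L lies on that path, so at 7 days the path becomes 21 days.
No other chain overtakes it, so the finish is 21 days.

21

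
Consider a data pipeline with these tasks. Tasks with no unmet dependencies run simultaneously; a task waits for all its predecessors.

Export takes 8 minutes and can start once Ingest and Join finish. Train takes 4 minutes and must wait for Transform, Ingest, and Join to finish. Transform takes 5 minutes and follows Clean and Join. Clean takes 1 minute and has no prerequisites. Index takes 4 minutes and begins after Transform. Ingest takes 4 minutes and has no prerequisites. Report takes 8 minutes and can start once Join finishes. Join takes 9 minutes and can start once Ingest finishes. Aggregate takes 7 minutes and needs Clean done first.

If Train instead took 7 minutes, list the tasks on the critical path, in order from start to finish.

Actual critical path: Ingest→Join→Transform→Train = 4+9+5+4 = 22 ⇒ 22 minutes.
Train is on the critical path; changing it to 7 makes that path 25 minutes.
The critical path is still Ingest→Join→Transform→Train; finish is now 25 minutes.

Ingest, Join, Transform, Train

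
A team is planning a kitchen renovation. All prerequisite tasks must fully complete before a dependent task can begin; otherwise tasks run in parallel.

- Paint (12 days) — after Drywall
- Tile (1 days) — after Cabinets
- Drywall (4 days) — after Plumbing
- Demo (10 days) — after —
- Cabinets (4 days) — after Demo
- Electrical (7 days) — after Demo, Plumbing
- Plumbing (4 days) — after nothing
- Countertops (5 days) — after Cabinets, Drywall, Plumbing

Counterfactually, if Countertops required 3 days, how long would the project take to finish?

20

Baseline: Plumbing→Drywall→Paint = 4+4+12 = 20 → 20 days.
Countertops has 1 day of float (longest path through it is 19).
The critical path is still Plumbing→Drywall→Paint; finish is now 20 days.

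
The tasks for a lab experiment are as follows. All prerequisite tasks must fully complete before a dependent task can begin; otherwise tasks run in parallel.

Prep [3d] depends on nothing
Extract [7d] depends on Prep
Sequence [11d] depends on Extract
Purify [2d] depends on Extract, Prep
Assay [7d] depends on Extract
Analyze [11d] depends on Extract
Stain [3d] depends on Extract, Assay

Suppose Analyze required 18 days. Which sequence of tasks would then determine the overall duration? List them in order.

Prep, Extract, Analyze

Critical path before the change: Prep→Extract→Analyze = 3+7+11 = 21 giving 21 days.
Analyze is on the critical path; changing it to 18 makes that path 28 days.
The critical path is still Prep→Extract→Analyze; finish is now 28 days.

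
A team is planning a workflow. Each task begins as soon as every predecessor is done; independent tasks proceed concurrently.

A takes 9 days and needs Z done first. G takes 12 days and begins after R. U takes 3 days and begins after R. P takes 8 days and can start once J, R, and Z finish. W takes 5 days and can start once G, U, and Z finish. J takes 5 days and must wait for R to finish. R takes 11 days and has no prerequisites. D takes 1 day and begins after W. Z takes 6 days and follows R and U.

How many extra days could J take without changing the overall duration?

Critical path: R→G→W→D = 11+12+5+1 = 29, so the finish is 29 days.
Longest path through J: 24 days (earliest finish 16, latest finish 21).
Slack of J = 16 − 11 = 5 days.

5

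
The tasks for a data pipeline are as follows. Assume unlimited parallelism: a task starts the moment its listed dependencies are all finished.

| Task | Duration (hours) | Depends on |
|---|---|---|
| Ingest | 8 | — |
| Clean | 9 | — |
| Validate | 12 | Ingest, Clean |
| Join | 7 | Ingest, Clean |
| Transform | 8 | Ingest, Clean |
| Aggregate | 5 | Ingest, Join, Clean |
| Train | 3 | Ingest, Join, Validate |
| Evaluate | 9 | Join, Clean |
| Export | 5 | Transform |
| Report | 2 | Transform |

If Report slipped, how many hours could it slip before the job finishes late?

6

Clean→Join→Evaluate = 9+7+9 = 25 sets the makespan at 25 hours.
The longest chain containing Report totals 19 hours.
So Report can slip 25 − 19 = 6 hours.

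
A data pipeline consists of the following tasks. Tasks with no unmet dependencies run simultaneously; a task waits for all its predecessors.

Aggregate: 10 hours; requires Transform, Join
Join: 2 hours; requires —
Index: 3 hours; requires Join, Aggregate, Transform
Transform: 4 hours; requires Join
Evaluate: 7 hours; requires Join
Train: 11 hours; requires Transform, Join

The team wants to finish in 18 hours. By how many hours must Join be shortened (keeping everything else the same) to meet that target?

Current finish: 19 hours; target: 18.
Join is on every critical path, so each hour cut from Join cuts the finish by one (this holds down to a finish of 18).
Need 19 − 18 = 1 hour off Join → Join becomes 1 hour, finish becomes 18.

1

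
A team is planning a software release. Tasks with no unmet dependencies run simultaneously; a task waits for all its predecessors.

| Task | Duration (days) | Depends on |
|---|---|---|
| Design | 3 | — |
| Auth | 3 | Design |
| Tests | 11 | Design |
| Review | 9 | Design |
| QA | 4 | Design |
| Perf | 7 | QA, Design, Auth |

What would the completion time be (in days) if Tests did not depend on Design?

With the dependency in place, Design→Tests = 3+11 = 14 sets the finish at 14 days.
Without Design→Tests, Tests's earliest start moves from 3 to 0.
The longest chain is now Design→QA→Perf = 3+4+7 = 14, so the plan takes 14 days.

14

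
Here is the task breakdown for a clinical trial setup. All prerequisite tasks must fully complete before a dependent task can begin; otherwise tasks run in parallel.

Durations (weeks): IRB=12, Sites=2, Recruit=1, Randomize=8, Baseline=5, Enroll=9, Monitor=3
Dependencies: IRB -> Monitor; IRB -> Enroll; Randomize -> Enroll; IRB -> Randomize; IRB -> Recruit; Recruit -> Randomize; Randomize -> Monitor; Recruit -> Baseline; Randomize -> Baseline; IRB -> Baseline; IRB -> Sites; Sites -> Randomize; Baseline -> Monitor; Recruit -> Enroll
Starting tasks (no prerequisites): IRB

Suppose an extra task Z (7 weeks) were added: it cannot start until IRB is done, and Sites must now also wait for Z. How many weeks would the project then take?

Originally the project takes 31 weeks.
With Z inserted, Sites now waits for max(IRB, Z).
New critical path: IRB→Z→Sites→Randomize→Enroll = 12+7+2+8+9 = 38 ⇒ 38 weeks.

38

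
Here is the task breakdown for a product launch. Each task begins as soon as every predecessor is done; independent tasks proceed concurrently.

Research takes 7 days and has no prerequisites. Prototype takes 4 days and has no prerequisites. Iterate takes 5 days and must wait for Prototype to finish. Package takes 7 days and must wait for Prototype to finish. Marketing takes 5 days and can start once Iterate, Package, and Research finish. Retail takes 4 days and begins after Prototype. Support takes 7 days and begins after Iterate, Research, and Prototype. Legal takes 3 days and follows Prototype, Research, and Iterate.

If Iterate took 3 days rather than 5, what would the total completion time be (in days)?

Critical path before the change: Prototype→Iterate→Support = 4+5+7 = 16 giving 16 days.
Iterate lies on that path, so at 3 days the path becomes 14 days.
The binding chain switches to Prototype→Package→Marketing = 4+7+5 = 16; finish 16 days.

16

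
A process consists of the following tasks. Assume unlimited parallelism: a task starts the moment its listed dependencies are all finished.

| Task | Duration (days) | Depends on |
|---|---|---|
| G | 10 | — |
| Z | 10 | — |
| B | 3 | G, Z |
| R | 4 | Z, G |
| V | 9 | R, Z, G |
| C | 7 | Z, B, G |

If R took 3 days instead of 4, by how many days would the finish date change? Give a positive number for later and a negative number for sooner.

-1

Critical path before the change: G→R→V = 10+4+9 = 23 giving 23 days.
Since R is critical, the -1 change carries straight to that chain (now 22 days).
No other chain overtakes it, so the finish is 22 days.
Change in finish: 22 − 23 = -1 days.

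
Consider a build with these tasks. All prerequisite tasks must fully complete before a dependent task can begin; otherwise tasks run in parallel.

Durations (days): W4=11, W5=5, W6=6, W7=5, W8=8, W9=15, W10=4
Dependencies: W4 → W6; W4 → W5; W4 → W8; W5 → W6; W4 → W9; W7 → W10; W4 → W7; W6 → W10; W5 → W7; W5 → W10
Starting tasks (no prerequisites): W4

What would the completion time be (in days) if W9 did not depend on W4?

Before: longest chain W4→W5→W6→W10 = 11+5+6+4 = 26, finish 26.
Without W4→W9, W9's earliest start moves from 11 to 0.
New critical path: W4→W5→W6→W10 = 11+5+6+4 = 26 ⇒ 26 days.

26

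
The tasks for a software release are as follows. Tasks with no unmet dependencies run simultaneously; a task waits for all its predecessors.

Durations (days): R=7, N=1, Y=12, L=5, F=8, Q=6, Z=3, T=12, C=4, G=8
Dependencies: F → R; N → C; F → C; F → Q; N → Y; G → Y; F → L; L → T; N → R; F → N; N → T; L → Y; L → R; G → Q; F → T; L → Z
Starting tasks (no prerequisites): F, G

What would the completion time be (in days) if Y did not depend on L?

Original critical path: F→L→T = 8+5+12 = 25 ⇒ 25 days.
Without L→Y, Y's earliest start moves from 13 to 9.
After: F→L→T = 8+5+12 = 25 → 25 days.

25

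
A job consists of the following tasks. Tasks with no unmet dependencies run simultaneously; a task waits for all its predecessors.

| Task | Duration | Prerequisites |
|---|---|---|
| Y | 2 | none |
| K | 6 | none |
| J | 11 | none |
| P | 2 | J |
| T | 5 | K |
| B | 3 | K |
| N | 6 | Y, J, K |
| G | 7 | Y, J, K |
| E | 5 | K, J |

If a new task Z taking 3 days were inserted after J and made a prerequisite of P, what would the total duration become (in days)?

18

Originally the plan takes 18 days.
With Z inserted, P now waits for max(J, Z).
New critical path: J→G = 11+7 = 18 ⇒ 18 days.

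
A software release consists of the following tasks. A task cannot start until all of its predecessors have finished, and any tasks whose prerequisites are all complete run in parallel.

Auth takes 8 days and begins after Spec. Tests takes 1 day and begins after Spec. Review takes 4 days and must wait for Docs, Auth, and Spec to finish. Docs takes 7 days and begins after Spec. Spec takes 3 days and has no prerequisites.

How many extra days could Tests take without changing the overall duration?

11

The longest chain is Spec→Auth→Review = 3+8+4 = 15; overall finish 15 days.
The longest chain containing Tests totals 4 days.
So Tests can slip 15 − 4 = 11 days.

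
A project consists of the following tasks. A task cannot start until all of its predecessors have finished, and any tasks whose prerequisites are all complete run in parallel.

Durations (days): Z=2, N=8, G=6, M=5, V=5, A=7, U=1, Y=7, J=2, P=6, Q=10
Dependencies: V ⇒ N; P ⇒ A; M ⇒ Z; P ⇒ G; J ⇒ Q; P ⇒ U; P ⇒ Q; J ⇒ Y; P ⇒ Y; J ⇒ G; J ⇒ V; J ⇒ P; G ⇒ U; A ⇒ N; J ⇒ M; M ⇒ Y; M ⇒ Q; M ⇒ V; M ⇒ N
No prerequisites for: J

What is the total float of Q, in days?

5

The longest chain is J→P→A→N = 2+6+7+8 = 23; overall finish 23 days.
Q finishes as early as 18 and must finish by 23.
So Q can slip 23 − 18 = 5 days.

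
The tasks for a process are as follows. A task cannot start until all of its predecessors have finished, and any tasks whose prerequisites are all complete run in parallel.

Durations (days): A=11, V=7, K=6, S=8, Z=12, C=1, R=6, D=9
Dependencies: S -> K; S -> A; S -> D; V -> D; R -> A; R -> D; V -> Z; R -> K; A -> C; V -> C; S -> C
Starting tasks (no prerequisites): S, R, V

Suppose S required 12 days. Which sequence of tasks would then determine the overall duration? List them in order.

As given, the longest chain is S→A→C = 8+11+1 = 20, so the finish is 20 days.
S lies on that path, so at 12 days the path becomes 24 days.
The critical path is still S→A→C; finish is now 24 days.

S, A, C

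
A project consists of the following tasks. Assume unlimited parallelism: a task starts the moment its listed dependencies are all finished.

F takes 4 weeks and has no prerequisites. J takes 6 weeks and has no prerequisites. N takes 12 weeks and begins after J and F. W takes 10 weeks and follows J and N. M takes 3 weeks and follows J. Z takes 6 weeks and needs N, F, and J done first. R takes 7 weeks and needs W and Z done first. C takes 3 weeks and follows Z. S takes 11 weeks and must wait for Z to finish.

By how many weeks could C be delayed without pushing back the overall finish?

8

Critical path: J→N→W→R = 6+12+10+7 = 35, so the finish is 35 weeks.
Longest path through C: 27 weeks (earliest finish 27, latest finish 35).
Slack of C = 32 − 24 = 8 weeks.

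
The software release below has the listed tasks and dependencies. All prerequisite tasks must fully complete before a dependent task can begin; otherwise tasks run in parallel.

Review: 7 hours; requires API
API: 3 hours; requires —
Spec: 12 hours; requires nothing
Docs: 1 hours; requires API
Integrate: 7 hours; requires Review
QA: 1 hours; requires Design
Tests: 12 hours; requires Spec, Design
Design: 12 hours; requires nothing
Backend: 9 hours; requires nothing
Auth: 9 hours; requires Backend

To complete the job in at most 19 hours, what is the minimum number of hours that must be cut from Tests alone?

Current finish: 24 hours; target: 19.
Tests is on every critical path, so each hour cut from Tests cuts the finish by one (this holds down to a finish of 18).
Need 24 − 19 = 5 hours off Tests → Tests becomes 7 hours, finish becomes 19.

5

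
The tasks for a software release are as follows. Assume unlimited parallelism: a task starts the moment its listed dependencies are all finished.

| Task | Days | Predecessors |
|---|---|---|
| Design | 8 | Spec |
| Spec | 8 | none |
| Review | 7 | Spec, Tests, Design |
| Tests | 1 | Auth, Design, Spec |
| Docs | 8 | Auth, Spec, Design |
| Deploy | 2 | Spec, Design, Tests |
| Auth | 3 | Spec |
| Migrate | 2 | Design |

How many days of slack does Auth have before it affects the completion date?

5

Spec→Design→Tests→Review = 8+8+1+7 = 24 sets the makespan at 24 days.
The longest chain containing Auth totals 19 days.
So Auth can slip 16 − 11 = 5 days.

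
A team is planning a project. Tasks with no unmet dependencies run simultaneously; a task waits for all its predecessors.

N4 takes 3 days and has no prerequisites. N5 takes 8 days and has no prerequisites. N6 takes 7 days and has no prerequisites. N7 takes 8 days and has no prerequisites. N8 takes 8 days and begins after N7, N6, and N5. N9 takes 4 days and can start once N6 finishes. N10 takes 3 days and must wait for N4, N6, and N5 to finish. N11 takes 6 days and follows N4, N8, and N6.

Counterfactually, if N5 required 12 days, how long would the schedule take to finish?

Actual critical path: N5→N8→N11 = 8+8+6 = 22 ⇒ 22 days.
N5 is on the critical path; changing it to 12 makes that path 26 days.
No other chain overtakes it, so the finish is 26 days.

26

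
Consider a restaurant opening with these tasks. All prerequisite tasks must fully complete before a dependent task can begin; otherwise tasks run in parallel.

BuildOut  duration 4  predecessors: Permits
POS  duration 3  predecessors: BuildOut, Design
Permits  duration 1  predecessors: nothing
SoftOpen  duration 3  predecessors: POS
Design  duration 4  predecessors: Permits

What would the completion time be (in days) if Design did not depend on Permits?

Original critical path: Permits→Design→POS→SoftOpen = 1+4+3+3 = 11 ⇒ 11 days.
Without Permits→Design, Design's earliest start moves from 1 to 0.
The longest chain is now Permits→BuildOut→POS→SoftOpen = 1+4+3+3 = 11, so the project takes 11 days.

11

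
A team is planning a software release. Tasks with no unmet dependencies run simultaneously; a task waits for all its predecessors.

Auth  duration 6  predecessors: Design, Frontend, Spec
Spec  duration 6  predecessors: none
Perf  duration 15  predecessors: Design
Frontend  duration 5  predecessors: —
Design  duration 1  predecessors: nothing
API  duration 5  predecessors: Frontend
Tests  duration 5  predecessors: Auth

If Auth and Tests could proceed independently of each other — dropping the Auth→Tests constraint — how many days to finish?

16

With the dependency in place, Spec→Auth→Tests = 6+6+5 = 17 sets the finish at 17 days.
Without Auth→Tests, Tests's earliest start moves from 12 to 0.
After: Design→Perf = 1+15 = 16 → 16 days.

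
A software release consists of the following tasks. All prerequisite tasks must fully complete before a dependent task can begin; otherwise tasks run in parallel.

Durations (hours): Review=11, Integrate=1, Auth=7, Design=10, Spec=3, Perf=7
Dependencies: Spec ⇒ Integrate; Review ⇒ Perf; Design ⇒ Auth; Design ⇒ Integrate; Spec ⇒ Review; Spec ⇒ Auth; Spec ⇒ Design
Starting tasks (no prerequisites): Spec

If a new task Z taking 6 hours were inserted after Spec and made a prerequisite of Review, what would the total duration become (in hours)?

Originally the job takes 21 hours.
With Z inserted, Review now waits for max(Spec, Z).
New critical path: Spec→Z→Review→Perf = 3+6+11+7 = 27 ⇒ 27 hours.

27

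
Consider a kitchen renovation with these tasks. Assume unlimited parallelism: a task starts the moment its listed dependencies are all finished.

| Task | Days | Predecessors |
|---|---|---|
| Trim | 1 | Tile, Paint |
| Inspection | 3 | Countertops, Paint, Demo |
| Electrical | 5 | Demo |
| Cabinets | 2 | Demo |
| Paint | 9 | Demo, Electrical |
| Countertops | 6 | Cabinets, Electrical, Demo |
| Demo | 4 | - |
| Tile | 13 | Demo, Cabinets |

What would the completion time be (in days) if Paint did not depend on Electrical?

20

Before: longest chain Demo→Electrical→Paint→Inspection = 4+5+9+3 = 21, finish 21.
Without Electrical→Paint, Paint's earliest start moves from 9 to 4.
New critical path: Demo→Cabinets→Tile→Trim = 4+2+13+1 = 20 ⇒ 20 days.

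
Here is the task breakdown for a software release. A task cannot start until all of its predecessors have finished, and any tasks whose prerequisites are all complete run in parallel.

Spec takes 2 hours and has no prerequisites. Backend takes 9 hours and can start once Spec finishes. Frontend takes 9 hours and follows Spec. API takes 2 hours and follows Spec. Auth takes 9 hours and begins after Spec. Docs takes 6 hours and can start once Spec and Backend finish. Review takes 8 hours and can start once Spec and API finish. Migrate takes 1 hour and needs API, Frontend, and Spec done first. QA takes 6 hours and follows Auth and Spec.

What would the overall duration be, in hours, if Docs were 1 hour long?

Actual critical path: Spec→Backend→Docs = 2+9+6 = 17 ⇒ 17 hours.
Since Docs is critical, the -5 change carries straight to that chain (now 12 hours).
The binding chain switches to Spec→Auth→QA = 2+9+6 = 17; finish 17 hours.

17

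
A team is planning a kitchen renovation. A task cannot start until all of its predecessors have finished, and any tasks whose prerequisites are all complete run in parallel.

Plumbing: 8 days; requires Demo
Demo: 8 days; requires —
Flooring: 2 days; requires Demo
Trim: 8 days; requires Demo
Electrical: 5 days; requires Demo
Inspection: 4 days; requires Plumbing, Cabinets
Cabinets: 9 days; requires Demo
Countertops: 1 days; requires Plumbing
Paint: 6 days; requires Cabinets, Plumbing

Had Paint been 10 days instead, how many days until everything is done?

Actual critical path: Demo→Cabinets→Paint = 8+9+6 = 23 ⇒ 23 days.
Paint lies on that path, so at 10 days the path becomes 27 days.
That remains the longest chain; total 27 days.

27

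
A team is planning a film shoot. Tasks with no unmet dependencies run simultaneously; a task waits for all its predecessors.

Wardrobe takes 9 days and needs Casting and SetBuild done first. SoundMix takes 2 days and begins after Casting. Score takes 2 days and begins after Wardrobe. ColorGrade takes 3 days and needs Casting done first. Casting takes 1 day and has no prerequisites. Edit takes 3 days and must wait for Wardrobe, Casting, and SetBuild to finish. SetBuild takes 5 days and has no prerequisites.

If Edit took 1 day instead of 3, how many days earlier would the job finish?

Actual critical path: SetBuild→Wardrobe→Edit = 5+9+3 = 17 ⇒ 17 days.
Edit lies on that path, so at 1 day the path becomes 15 days.
New critical path: SetBuild→Wardrobe→Score = 5+9+2 = 16 ⇒ 16 days.
Change in finish: 16 − 17 = -1 days.

1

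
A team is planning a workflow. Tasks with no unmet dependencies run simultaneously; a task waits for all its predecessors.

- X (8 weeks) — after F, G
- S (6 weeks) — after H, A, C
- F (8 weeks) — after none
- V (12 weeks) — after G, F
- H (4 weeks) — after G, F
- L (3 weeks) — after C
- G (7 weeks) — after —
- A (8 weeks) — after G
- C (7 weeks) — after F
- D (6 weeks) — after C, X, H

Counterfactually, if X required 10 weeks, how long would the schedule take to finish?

24

Baseline: F→X→D = 8+8+6 = 22 → 22 weeks.
X is on the critical path; changing it to 10 makes that path 24 weeks.
That remains the longest chain; total 24 weeks.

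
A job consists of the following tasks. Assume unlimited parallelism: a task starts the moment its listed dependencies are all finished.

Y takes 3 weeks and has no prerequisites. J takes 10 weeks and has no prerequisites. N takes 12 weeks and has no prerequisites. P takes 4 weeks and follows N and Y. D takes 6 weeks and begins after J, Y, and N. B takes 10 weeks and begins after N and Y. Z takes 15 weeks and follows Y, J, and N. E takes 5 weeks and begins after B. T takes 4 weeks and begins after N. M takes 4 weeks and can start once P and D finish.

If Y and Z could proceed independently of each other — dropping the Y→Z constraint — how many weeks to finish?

With the dependency in place, N→B→E = 12+10+5 = 27 sets the finish at 27 weeks.
Dropping Y→Z doesn't change Z's earliest start (12); another predecessor still binds.
The longest chain is now N→B→E = 12+10+5 = 27, so the project takes 27 weeks.

27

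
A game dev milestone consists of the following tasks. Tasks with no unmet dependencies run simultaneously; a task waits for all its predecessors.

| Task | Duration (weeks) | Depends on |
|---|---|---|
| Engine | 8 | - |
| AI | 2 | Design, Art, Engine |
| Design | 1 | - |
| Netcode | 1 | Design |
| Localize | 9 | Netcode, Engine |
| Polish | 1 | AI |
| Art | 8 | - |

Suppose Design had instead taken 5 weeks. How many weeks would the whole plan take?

17

Critical path before the change: Engine→Localize = 8+9 = 17 giving 17 weeks.
The longest path through Design is only 11 weeks, so Design has float 6.
That remains the longest chain; total 17 weeks.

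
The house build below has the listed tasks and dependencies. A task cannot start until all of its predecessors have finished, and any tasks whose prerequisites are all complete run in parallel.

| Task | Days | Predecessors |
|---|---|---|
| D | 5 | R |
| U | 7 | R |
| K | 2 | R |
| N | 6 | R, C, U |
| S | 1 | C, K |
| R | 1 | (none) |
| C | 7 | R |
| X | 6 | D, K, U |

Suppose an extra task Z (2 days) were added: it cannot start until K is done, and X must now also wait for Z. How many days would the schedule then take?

Originally the schedule takes 14 days.
With Z inserted, X now waits for max(D, K, U, Z).
New critical path: R→C→N = 1+7+6 = 14 ⇒ 14 days.

14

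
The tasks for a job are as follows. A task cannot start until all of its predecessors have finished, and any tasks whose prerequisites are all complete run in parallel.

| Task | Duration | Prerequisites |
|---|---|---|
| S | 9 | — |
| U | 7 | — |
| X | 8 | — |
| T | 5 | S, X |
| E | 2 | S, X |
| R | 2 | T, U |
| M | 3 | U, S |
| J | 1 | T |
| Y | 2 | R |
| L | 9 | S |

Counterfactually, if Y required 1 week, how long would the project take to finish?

As given, the longest chain is S→T→R→Y = 9+5+2+2 = 18, so the finish is 18 weeks.
Y lies on that path, so at 1 week the path becomes 17 weeks.
New critical path: S→L = 9+9 = 18 ⇒ 18 weeks.

18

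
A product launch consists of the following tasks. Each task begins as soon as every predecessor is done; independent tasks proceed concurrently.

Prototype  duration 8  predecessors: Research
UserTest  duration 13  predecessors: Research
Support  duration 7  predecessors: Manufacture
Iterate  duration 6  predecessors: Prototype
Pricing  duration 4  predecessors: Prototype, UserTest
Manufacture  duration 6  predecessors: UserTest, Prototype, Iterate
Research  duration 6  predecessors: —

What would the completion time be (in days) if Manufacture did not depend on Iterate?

With the dependency in place, Research→Prototype→Iterate→Manufacture→Support = 6+8+6+6+7 = 33 sets the finish at 33 days.
Without Iterate→Manufacture, Manufacture's earliest start moves from 20 to 19.
After: Research→UserTest→Manufacture→Support = 6+13+6+7 = 32 → 32 days.

32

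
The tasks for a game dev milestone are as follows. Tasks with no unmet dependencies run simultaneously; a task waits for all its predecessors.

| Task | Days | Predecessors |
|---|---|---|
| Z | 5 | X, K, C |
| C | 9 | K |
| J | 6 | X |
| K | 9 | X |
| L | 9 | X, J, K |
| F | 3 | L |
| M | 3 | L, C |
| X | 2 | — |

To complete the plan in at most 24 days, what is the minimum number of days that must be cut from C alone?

1

Current finish: 25 days; target: 24.
C is on every critical path, so each day cut from C cuts the finish by one (this holds down to a finish of 23).
Need 25 − 24 = 1 day off C → C becomes 8 days, finish becomes 24.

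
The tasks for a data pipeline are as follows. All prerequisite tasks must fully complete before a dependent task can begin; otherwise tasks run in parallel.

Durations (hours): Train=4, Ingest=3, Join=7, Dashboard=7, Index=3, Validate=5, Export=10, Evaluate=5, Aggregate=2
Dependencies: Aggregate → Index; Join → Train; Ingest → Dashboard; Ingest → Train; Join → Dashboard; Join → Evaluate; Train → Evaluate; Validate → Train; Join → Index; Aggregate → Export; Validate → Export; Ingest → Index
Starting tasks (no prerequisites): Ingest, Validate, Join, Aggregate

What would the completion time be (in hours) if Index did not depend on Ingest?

With the dependency in place, Join→Train→Evaluate = 7+4+5 = 16 sets the finish at 16 hours.
Dropping Ingest→Index doesn't change Index's earliest start (7); another predecessor still binds.
The longest chain is now Join→Train→Evaluate = 7+4+5 = 16, so the schedule takes 16 hours.

16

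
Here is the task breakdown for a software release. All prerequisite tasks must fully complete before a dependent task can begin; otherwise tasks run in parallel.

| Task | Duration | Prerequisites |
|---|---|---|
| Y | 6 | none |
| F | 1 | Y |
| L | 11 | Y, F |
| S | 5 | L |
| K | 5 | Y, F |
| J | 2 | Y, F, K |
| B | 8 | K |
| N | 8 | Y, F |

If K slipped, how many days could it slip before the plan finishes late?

Critical path: Y→F→L→S = 6+1+11+5 = 23, so the finish is 23 days.
Longest path through K: 20 days (earliest finish 12, latest finish 15).
So K can slip 15 − 12 = 3 days.

3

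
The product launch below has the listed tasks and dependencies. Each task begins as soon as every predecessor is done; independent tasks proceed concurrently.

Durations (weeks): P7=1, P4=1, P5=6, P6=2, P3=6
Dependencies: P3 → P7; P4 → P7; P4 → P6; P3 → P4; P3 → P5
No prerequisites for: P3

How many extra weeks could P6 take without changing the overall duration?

3

P3→P5 = 6+6 = 12 sets the makespan at 12 weeks.
P6 finishes as early as 9 and must finish by 12.
Slack of P6 = 10 − 7 = 3 weeks.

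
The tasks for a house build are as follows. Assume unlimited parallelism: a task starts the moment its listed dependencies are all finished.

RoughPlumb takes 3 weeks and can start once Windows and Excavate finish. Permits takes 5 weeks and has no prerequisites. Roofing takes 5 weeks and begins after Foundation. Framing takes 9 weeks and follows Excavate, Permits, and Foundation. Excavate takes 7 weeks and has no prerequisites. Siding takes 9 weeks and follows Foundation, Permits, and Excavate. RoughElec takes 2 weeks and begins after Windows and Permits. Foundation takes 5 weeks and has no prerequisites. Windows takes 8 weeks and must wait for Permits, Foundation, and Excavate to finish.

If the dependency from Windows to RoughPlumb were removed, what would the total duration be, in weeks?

17

Original critical path: Excavate→Windows→RoughPlumb = 7+8+3 = 18 ⇒ 18 weeks.
Without Windows→RoughPlumb, RoughPlumb's earliest start moves from 15 to 7.
New critical path: Excavate→Windows→RoughElec = 7+8+2 = 17 ⇒ 17 weeks.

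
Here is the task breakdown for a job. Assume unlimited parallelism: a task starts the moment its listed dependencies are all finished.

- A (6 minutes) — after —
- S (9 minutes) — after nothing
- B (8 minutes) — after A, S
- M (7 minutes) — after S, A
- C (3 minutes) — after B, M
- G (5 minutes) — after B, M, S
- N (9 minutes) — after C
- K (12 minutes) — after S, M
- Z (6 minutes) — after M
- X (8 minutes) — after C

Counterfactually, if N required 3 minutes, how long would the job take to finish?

28

Actual critical path: S→B→C→N = 9+8+3+9 = 29 ⇒ 29 minutes.
N is on the critical path; changing it to 3 makes that path 23 minutes.
New critical path: S→B→C→X = 9+8+3+8 = 28 ⇒ 28 minutes.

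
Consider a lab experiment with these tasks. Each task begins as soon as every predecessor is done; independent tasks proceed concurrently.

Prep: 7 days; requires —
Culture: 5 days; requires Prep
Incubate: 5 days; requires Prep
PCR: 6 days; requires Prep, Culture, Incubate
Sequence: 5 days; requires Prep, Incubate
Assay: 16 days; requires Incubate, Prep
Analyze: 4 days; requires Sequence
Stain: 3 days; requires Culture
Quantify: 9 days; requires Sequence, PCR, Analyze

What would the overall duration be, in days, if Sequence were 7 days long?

32

Critical path before the change: Prep→Incubate→Sequence→Analyze→Quantify = 7+5+5+4+9 = 30 giving 30 days.
Sequence is on the critical path; changing it to 7 makes that path 32 days.
That remains the longest chain; total 32 days.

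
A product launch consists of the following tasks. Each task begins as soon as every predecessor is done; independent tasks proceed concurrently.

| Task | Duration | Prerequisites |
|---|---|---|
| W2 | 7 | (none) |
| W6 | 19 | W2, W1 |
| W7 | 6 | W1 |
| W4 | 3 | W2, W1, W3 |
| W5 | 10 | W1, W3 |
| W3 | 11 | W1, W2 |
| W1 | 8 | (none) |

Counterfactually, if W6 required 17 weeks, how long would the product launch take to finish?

29

Actual critical path: W1→W3→W5 = 8+11+10 = 29 ⇒ 29 weeks.
W6 is off the critical path — its longest chain is 27 weeks, giving 2 of slack.
That remains the longest chain; total 29 weeks.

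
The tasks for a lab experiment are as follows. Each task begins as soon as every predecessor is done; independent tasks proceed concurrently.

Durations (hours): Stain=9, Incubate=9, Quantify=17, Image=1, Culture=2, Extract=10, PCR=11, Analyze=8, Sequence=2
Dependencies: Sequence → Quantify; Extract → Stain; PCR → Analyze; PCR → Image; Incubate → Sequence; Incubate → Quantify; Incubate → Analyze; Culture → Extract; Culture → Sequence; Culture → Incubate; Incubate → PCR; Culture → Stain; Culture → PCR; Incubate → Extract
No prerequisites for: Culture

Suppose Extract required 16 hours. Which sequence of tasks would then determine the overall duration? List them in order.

Culture, Incubate, Extract, Stain

Baseline: Culture→Incubate→Extract→Stain = 2+9+10+9 = 30 → 30 hours.
Extract lies on that path, so at 16 hours the path becomes 36 hours.
No other chain overtakes it, so the finish is 36 hours.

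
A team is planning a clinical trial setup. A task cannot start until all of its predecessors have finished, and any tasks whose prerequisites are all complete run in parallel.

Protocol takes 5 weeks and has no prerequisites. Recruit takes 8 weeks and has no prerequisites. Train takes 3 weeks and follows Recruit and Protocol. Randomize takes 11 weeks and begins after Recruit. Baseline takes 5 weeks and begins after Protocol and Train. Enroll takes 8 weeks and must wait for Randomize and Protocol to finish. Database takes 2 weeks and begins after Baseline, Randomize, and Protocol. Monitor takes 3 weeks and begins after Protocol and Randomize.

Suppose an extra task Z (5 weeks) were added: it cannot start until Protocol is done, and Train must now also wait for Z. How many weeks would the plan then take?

27

Originally the plan takes 27 weeks.
With Z inserted, Train now waits for max(Recruit, Protocol, Z).
New critical path: Recruit→Randomize→Enroll = 8+11+8 = 27 ⇒ 27 weeks.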